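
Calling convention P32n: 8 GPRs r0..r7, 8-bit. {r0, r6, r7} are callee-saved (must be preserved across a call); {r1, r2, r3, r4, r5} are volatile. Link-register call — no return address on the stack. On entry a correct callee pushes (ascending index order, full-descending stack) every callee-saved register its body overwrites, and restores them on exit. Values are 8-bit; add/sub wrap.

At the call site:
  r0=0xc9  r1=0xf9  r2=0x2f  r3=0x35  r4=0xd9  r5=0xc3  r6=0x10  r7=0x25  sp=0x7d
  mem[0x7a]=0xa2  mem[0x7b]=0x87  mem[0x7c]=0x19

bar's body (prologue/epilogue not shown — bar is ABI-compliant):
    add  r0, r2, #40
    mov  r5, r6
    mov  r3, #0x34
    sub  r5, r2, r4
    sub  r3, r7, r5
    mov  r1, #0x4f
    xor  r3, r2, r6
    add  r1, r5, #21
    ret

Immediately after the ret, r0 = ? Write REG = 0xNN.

REG = 0xc9

prologue: push r0 → mem[0x7c]=0xc9, sp=0x7c
body[0] add  r0, r2, #40 → r0=0x57
body[1] mov  r5, r6 → r5=0x10
body[2] mov  r3, #0x34 → r3=0x34
body[3] sub  r5, r2, r4 → r5=0x56
body[4] sub  r3, r7, r5 → r3=0xcf
body[5] mov  r1, #0x4f → r1=0x4f
body[6] xor  r3, r2, r6 → r3=0x3f
body[7] add  r1, r5, #21 → r1=0x6b
epilogue: pop r0=0xc9, sp=0x7d
r0 is callee-saved → restored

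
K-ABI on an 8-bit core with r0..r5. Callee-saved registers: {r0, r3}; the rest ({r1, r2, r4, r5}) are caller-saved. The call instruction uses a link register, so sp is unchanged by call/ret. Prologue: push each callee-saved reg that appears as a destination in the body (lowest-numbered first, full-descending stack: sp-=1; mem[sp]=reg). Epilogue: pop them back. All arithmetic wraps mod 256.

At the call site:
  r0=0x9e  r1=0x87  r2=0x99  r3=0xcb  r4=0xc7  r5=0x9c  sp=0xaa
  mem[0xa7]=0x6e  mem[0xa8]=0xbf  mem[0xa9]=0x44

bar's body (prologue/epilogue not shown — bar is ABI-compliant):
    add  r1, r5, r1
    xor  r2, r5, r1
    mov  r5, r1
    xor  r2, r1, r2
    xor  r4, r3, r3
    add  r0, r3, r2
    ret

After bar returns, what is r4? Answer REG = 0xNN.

REG = 0x00

prologue: push r0 -> mem[0xa9]=0x9e, sp=0xa9
body[0] add  r1, r5, r1 -> r1=0x23
body[1] xor  r2, r5, r1 -> r2=0xbf
body[2] mov  r5, r1 -> r5=0x23
body[3] xor  r2, r1, r2 -> r2=0x9c
body[4] xor  r4, r3, r3 -> r4=0x00
body[5] add  r0, r3, r2 -> r0=0x67
epilogue: pop r0=0x9e, sp=0xaa
r4 is caller-saved -> body value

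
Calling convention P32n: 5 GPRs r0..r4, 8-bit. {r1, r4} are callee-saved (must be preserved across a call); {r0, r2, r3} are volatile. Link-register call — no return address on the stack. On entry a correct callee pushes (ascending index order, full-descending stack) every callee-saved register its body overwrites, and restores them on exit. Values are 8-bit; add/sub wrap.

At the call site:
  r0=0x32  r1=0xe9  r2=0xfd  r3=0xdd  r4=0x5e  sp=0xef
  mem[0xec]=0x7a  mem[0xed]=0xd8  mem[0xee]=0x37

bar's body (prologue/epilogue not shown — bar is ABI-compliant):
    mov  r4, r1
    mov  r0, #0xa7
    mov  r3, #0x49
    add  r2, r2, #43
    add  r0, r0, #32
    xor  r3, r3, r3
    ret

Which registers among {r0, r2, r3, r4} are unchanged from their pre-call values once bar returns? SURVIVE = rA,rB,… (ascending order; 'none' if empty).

SURVIVE = r4

prologue: push r4 -> mem[0xee]=0x5e, sp=0xee
body[0] mov  r4, r1 -> r4=0xe9
body[1] mov  r0, #0xa7 -> r0=0xa7
body[2] mov  r3, #0x49 -> r3=0x49
body[3] add  r2, r2, #43 -> r2=0x28
body[4] add  r0, r0, #32 -> r0=0xc7
body[5] xor  r3, r3, r3 -> r3=0x00
epilogue: pop r4=0x5e, sp=0xef
r0: caller-saved, written=True
r2: caller-saved, written=True
r3: caller-saved, written=True
r4: callee-saved, written=True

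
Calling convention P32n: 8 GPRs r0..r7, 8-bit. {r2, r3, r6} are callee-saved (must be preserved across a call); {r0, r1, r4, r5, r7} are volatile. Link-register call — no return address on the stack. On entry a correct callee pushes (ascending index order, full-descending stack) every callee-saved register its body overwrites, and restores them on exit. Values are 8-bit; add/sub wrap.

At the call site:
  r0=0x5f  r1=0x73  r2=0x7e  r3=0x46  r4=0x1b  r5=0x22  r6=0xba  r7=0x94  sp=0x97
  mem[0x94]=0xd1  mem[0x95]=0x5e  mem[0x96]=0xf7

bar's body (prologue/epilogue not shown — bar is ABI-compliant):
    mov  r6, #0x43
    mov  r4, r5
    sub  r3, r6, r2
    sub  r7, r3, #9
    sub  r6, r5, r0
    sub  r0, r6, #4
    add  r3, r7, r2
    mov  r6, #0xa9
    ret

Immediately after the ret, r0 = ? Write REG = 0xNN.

REG = 0xbf

prologue: push r3 → mem[0x96]=0x46, sp=0x96
prologue: push r6 → mem[0x95]=0xba, sp=0x95
body[0] mov  r6, #0x43 → r6=0x43
body[1] mov  r4, r5 → r4=0x22
body[2] sub  r3, r6, r2 → r3=0xc5
body[3] sub  r7, r3, #9 → r7=0xbc
body[4] sub  r6, r5, r0 → r6=0xc3
body[5] sub  r0, r6, #4 → r0=0xbf
body[6] add  r3, r7, r2 → r3=0x3a
body[7] mov  r6, #0xa9 → r6=0xa9
epilogue: pop r6=0xba, sp=0x96
epilogue: pop r3=0x46, sp=0x97
r0 is caller-saved → body value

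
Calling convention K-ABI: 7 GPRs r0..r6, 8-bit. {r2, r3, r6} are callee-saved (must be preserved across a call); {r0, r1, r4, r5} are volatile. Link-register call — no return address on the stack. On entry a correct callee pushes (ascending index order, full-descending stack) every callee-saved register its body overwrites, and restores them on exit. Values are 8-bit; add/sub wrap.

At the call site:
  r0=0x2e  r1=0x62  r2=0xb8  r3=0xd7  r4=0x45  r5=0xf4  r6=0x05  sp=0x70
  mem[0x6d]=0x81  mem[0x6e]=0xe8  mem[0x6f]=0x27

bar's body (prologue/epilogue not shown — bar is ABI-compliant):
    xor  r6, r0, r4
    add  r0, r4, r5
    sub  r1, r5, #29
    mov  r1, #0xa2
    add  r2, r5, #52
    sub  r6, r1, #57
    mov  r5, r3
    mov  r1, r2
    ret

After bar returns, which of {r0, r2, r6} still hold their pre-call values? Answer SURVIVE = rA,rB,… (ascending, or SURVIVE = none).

SURVIVE = r2,r6

prologue: push r2 -> mem[0x6f]=0xb8, sp=0x6f
prologue: push r6 -> mem[0x6e]=0x05, sp=0x6e
body[0] xor  r6, r0, r4 -> r6=0x6b
body[1] add  r0, r4, r5 -> r0=0x39
body[2] sub  r1, r5, #29 -> r1=0xd7
body[3] mov  r1, #0xa2 -> r1=0xa2
body[4] add  r2, r5, #52 -> r2=0x28
body[5] sub  r6, r1, #57 -> r6=0x69
body[6] mov  r5, r3 -> r5=0xd7
body[7] mov  r1, r2 -> r1=0x28
epilogue: pop r6=0x05, sp=0x6f
epilogue: pop r2=0xb8, sp=0x70
r0: caller-saved, written=True
r2: callee-saved, written=True
r6: callee-saved, written=True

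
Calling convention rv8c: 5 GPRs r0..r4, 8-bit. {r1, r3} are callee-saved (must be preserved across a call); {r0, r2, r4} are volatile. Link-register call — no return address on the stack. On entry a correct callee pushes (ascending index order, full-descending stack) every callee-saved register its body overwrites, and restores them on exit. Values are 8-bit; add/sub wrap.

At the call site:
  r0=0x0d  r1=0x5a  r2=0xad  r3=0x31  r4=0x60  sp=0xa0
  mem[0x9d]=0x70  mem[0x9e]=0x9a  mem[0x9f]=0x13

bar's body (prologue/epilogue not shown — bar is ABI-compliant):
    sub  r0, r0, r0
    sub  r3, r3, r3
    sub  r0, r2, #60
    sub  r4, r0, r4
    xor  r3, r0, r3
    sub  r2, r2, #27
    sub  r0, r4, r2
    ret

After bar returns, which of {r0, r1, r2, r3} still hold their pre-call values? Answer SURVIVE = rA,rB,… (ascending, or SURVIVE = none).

prologue: push r3 -> mem[0x9f]=0x31, sp=0x9f
body[0] sub  r0, r0, r0 -> r0=0x00
body[1] sub  r3, r3, r3 -> r3=0x00
body[2] sub  r0, r2, #60 -> r0=0x71
body[3] sub  r4, r0, r4 -> r4=0x11
body[4] xor  r3, r0, r3 -> r3=0x71
body[5] sub  r2, r2, #27 -> r2=0x92
body[6] sub  r0, r4, r2 -> r0=0x7f
epilogue: pop r3=0x31, sp=0xa0
r0: caller-saved, written=True
r1: callee-saved, written=False
r2: caller-saved, written=True
r3: callee-saved, written=True

SURVIVE = r1,r3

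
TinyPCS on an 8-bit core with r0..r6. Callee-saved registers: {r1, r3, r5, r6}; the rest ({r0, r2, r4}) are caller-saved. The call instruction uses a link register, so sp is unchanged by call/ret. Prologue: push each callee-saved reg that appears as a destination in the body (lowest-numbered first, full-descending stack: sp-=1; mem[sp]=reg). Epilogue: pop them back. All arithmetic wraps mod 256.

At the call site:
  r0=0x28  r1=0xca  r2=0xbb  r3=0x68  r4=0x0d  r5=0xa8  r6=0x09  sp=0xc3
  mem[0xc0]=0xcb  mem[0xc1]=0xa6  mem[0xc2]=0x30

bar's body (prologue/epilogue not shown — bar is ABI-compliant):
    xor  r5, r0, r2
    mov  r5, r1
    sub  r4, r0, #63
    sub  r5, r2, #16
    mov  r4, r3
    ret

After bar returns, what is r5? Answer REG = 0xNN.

prologue: push r5 -> mem[0xc2]=0xa8, sp=0xc2
body[0] xor  r5, r0, r2 -> r5=0x93
body[1] mov  r5, r1 -> r5=0xca
body[2] sub  r4, r0, #63 -> r4=0xe9
body[3] sub  r5, r2, #16 -> r5=0xab
body[4] mov  r4, r3 -> r4=0x68
epilogue: pop r5=0xa8, sp=0xc3
r5 is callee-saved -> restored

REG = 0xa8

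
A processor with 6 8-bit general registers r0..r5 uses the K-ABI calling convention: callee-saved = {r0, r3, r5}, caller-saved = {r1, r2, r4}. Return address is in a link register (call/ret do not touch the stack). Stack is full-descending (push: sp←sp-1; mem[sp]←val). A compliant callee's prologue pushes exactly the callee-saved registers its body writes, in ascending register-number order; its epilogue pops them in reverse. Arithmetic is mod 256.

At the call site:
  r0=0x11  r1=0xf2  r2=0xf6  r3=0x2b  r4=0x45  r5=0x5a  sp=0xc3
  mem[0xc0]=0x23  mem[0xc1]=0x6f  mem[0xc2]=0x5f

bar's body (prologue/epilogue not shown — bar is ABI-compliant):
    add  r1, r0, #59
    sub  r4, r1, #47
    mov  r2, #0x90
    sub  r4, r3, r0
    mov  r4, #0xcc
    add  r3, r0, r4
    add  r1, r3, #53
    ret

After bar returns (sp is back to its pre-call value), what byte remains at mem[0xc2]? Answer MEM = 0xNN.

MEM = 0x2b

prologue: push r3 -> mem[0xc2]=0x2b, sp=0xc2
body[0] add  r1, r0, #59 -> r1=0x4c
body[1] sub  r4, r1, #47 -> r4=0x1d
body[2] mov  r2, #0x90 -> r2=0x90
body[3] sub  r4, r3, r0 -> r4=0x1a
body[4] mov  r4, #0xcc -> r4=0xcc
body[5] add  r3, r0, r4 -> r3=0xdd
body[6] add  r1, r3, #53 -> r1=0x12
epilogue: pop r3=0x2b, sp=0xc3
prologue pushed ['r3'] at ['0xc2']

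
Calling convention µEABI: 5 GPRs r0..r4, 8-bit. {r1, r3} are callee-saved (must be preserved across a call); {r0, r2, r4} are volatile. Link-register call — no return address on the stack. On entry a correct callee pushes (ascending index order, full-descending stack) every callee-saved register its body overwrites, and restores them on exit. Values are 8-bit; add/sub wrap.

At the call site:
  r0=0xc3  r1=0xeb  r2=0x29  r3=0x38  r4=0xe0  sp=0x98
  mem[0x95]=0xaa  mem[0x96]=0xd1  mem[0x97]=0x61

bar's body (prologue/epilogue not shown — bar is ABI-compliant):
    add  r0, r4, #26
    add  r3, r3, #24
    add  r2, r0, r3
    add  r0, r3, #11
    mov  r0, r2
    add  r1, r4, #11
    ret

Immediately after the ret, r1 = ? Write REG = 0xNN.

prologue: push r1 → mem[0x97]=0xeb, sp=0x97
prologue: push r3 → mem[0x96]=0x38, sp=0x96
body[0] add  r0, r4, #26 → r0=0xfa
body[1] add  r3, r3, #24 → r3=0x50
body[2] add  r2, r0, r3 → r2=0x4a
body[3] add  r0, r3, #11 → r0=0x5b
body[4] mov  r0, r2 → r0=0x4a
body[5] add  r1, r4, #11 → r1=0xeb
epilogue: pop r3=0x38, sp=0x97
epilogue: pop r1=0xeb, sp=0x98
r1 is callee-saved → restored

REG = 0xeb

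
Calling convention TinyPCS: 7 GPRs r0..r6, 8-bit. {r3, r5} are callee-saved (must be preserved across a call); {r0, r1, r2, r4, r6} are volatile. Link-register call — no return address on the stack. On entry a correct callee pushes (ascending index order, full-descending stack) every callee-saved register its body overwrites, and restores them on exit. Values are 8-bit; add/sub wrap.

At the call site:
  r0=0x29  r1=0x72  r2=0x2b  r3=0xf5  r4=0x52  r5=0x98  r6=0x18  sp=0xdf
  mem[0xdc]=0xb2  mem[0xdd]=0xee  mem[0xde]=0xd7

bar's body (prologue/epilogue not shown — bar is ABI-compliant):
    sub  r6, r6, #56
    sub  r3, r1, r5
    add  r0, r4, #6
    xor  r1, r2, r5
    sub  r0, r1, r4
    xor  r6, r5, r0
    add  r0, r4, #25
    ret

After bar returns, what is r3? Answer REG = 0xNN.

prologue: push r3 -> mem[0xde]=0xf5, sp=0xde
body[0] sub  r6, r6, #56 -> r6=0xe0
body[1] sub  r3, r1, r5 -> r3=0xda
body[2] add  r0, r4, #6 -> r0=0x58
body[3] xor  r1, r2, r5 -> r1=0xb3
body[4] sub  r0, r1, r4 -> r0=0x61
body[5] xor  r6, r5, r0 -> r6=0xf9
body[6] add  r0, r4, #25 -> r0=0x6b
epilogue: pop r3=0xf5, sp=0xdf
r3 is callee-saved -> restored

REG = 0xf5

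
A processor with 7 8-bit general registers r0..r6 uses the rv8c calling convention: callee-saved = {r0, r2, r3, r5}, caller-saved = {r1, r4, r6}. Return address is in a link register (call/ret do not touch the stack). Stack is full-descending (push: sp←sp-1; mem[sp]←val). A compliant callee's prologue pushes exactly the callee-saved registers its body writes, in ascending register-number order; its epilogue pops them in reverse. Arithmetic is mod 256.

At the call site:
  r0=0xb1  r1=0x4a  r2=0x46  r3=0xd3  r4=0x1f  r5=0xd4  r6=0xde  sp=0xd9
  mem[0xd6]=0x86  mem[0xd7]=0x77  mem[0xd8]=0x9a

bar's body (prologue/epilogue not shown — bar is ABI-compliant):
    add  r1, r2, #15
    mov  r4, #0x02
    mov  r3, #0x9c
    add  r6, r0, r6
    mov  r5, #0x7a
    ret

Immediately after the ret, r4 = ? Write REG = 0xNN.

prologue: push r3 -> mem[0xd8]=0xd3, sp=0xd8
prologue: push r5 -> mem[0xd7]=0xd4, sp=0xd7
body[0] add  r1, r2, #15 -> r1=0x55
body[1] mov  r4, #0x02 -> r4=0x02
body[2] mov  r3, #0x9c -> r3=0x9c
body[3] add  r6, r0, r6 -> r6=0x8f
body[4] mov  r5, #0x7a -> r5=0x7a
epilogue: pop r5=0xd4, sp=0xd8
epilogue: pop r3=0xd3, sp=0xd9
r4 is caller-saved -> body value

REG = 0x02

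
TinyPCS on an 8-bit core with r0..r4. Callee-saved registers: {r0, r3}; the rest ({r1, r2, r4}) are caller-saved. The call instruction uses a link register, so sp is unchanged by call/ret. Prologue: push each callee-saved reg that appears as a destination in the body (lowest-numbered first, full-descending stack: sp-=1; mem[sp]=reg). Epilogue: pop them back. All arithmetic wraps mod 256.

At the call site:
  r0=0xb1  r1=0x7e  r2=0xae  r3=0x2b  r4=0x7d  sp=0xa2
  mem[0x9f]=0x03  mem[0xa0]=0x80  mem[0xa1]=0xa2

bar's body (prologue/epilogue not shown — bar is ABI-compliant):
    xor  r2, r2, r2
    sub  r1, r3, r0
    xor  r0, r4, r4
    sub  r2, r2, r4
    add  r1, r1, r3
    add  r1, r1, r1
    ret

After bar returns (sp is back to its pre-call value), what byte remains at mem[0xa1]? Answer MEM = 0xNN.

MEM = 0xb1

prologue: push r0 → mem[0xa1]=0xb1, sp=0xa1
body[0] xor  r2, r2, r2 → r2=0x00
body[1] sub  r1, r3, r0 → r1=0x7a
body[2] xor  r0, r4, r4 → r0=0x00
body[3] sub  r2, r2, r4 → r2=0x83
body[4] add  r1, r1, r3 → r1=0xa5
body[5] add  r1, r1, r1 → r1=0x4a
epilogue: pop r0=0xb1, sp=0xa2
prologue pushed ['r0'] at ['0xa1']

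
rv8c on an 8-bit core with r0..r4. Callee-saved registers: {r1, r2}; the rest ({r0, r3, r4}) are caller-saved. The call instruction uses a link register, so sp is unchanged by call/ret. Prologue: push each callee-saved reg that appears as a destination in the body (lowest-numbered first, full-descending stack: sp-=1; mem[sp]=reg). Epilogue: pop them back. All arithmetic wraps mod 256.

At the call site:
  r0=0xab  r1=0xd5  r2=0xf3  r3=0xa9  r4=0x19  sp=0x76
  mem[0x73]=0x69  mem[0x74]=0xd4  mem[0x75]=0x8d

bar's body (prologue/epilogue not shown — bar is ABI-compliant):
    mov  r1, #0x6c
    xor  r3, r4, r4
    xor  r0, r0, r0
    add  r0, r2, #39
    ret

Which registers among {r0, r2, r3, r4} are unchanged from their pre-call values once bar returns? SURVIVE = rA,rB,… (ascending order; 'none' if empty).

SURVIVE = r2,r4

prologue: push r1 → mem[0x75]=0xd5, sp=0x75
body[0] mov  r1, #0x6c → r1=0x6c
body[1] xor  r3, r4, r4 → r3=0x00
body[2] xor  r0, r0, r0 → r0=0x00
body[3] add  r0, r2, #39 → r0=0x1a
epilogue: pop r1=0xd5, sp=0x76
r0: caller-saved, written=True
r2: callee-saved, written=False
r3: caller-saved, written=True
r4: caller-saved, written=False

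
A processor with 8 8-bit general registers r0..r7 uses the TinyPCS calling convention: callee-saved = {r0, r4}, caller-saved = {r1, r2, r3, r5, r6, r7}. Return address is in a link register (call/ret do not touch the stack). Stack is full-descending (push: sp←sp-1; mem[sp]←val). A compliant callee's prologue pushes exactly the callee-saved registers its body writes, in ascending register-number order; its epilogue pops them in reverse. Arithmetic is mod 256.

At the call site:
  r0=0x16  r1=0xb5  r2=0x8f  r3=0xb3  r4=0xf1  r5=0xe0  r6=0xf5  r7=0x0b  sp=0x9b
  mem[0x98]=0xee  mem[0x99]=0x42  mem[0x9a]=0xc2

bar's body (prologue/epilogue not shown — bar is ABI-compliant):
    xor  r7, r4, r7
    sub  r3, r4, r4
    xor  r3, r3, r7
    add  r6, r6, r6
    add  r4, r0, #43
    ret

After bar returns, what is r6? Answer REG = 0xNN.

prologue: push r4 -> mem[0x9a]=0xf1, sp=0x9a
body[0] xor  r7, r4, r7 -> r7=0xfa
body[1] sub  r3, r4, r4 -> r3=0x00
body[2] xor  r3, r3, r7 -> r3=0xfa
body[3] add  r6, r6, r6 -> r6=0xea
body[4] add  r4, r0, #43 -> r4=0x41
epilogue: pop r4=0xf1, sp=0x9b
r6 is caller-saved -> body value

REG = 0xea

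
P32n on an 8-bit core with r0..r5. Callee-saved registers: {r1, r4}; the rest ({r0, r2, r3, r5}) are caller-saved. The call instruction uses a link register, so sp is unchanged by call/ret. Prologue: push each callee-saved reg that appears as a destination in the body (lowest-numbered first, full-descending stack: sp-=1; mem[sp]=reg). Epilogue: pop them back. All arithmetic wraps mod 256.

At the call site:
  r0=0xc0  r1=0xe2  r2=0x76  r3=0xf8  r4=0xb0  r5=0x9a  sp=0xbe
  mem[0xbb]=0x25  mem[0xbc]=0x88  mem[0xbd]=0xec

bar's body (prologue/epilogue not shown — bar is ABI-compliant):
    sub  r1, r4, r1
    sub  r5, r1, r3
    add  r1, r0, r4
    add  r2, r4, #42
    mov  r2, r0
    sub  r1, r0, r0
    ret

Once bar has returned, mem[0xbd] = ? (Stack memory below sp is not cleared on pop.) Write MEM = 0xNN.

MEM = 0xe2

prologue: push r1 → mem[0xbd]=0xe2, sp=0xbd
body[0] sub  r1, r4, r1 → r1=0xce
body[1] sub  r5, r1, r3 → r5=0xd6
body[2] add  r1, r0, r4 → r1=0x70
body[3] add  r2, r4, #42 → r2=0xda
body[4] mov  r2, r0 → r2=0xc0
body[5] sub  r1, r0, r0 → r1=0x00
epilogue: pop r1=0xe2, sp=0xbe
prologue pushed ['r1'] at ['0xbd']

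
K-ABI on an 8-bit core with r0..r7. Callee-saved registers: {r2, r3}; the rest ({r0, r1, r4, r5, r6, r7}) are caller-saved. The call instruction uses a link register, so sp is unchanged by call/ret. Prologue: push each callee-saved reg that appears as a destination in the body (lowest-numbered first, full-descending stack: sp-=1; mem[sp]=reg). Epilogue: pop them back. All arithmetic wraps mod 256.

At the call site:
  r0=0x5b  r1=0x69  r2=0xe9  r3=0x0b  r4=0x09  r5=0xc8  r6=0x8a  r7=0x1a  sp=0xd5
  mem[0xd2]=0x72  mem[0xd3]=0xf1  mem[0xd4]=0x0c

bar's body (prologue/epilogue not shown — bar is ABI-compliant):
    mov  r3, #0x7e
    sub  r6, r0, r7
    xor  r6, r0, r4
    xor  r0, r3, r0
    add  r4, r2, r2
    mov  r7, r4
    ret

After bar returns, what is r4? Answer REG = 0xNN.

prologue: push r3 → mem[0xd4]=0x0b, sp=0xd4
body[0] mov  r3, #0x7e → r3=0x7e
body[1] sub  r6, r0, r7 → r6=0x41
body[2] xor  r6, r0, r4 → r6=0x52
body[3] xor  r0, r3, r0 → r0=0x25
body[4] add  r4, r2, r2 → r4=0xd2
body[5] mov  r7, r4 → r7=0xd2
epilogue: pop r3=0x0b, sp=0xd5
r4 is caller-saved → body value

REG = 0xd2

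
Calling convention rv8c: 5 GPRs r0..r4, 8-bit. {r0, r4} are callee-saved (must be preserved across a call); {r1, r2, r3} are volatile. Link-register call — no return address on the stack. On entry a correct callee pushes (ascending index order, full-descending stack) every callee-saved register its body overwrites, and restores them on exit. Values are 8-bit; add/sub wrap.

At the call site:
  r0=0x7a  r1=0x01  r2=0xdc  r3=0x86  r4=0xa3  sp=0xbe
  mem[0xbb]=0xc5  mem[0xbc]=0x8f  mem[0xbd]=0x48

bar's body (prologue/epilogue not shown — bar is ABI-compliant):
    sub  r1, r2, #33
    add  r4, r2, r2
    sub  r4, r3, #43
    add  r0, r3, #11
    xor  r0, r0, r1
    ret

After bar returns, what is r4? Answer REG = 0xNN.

REG = 0xa3

prologue: push r0 -> mem[0xbd]=0x7a, sp=0xbd
prologue: push r4 -> mem[0xbc]=0xa3, sp=0xbc
body[0] sub  r1, r2, #33 -> r1=0xbb
body[1] add  r4, r2, r2 -> r4=0xb8
body[2] sub  r4, r3, #43 -> r4=0x5b
body[3] add  r0, r3, #11 -> r0=0x91
body[4] xor  r0, r0, r1 -> r0=0x2a
epilogue: pop r4=0xa3, sp=0xbd
epilogue: pop r0=0x7a, sp=0xbe
r4 is callee-saved -> restored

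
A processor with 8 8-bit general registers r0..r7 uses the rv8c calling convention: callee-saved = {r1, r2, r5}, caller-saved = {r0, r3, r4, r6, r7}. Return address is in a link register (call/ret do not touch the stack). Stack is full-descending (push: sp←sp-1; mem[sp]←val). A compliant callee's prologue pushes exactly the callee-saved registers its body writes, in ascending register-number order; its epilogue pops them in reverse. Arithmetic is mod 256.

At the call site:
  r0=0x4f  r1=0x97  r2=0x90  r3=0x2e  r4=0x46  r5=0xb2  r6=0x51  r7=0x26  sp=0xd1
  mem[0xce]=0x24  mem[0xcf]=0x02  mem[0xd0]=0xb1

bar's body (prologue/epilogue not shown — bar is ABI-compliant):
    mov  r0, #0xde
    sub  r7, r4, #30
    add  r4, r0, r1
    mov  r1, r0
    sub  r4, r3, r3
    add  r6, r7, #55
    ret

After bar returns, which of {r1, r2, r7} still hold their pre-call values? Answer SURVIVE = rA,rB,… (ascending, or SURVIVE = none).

SURVIVE = r1,r2

prologue: push r1 -> mem[0xd0]=0x97, sp=0xd0
body[0] mov  r0, #0xde -> r0=0xde
body[1] sub  r7, r4, #30 -> r7=0x28
body[2] add  r4, r0, r1 -> r4=0x75
body[3] mov  r1, r0 -> r1=0xde
body[4] sub  r4, r3, r3 -> r4=0x00
body[5] add  r6, r7, #55 -> r6=0x5f
epilogue: pop r1=0x97, sp=0xd1
r1: callee-saved, written=True
r2: callee-saved, written=False
r7: caller-saved, written=True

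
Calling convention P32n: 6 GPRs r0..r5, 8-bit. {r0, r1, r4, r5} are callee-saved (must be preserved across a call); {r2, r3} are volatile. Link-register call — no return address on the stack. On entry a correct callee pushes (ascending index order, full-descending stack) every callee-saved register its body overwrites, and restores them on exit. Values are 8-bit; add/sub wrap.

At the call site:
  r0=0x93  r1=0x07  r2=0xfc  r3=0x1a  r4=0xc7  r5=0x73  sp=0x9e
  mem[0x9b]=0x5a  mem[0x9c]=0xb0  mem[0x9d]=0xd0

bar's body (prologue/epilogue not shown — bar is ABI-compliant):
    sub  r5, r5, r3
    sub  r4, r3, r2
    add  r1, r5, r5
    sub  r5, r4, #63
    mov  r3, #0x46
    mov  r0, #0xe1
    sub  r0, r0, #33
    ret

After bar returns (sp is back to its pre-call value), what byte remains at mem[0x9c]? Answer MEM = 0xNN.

MEM = 0x07

prologue: push r0 -> mem[0x9d]=0x93, sp=0x9d
prologue: push r1 -> mem[0x9c]=0x07, sp=0x9c
prologue: push r4 -> mem[0x9b]=0xc7, sp=0x9b
prologue: push r5 -> mem[0x9a]=0x73, sp=0x9a
body[0] sub  r5, r5, r3 -> r5=0x59
body[1] sub  r4, r3, r2 -> r4=0x1e
body[2] add  r1, r5, r5 -> r1=0xb2
body[3] sub  r5, r4, #63 -> r5=0xdf
body[4] mov  r3, #0x46 -> r3=0x46
body[5] mov  r0, #0xe1 -> r0=0xe1
body[6] sub  r0, r0, #33 -> r0=0xc0
epilogue: pop r5=0x73, sp=0x9b
epilogue: pop r4=0xc7, sp=0x9c
epilogue: pop r1=0x07, sp=0x9d
epilogue: pop r0=0x93, sp=0x9e
prologue pushed ['r0', 'r1', 'r4', 'r5'] at ['0x9d', '0x9c', '0x9b', '0x9a']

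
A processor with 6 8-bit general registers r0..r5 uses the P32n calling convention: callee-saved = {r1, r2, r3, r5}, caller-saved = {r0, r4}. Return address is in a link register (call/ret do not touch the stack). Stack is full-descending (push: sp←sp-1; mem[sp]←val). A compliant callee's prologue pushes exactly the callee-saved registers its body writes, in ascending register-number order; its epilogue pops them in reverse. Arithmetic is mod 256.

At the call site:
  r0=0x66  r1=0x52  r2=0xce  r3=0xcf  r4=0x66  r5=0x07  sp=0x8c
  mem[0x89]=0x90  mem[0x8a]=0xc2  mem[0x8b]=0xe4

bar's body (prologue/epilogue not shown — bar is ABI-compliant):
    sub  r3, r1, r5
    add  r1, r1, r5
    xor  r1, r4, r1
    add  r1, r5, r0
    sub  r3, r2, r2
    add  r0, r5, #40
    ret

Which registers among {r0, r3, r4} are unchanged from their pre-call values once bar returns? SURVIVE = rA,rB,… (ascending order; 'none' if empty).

SURVIVE = r3,r4

prologue: push r1 → mem[0x8b]=0x52, sp=0x8b
prologue: push r3 → mem[0x8a]=0xcf, sp=0x8a
body[0] sub  r3, r1, r5 → r3=0x4b
body[1] add  r1, r1, r5 → r1=0x59
body[2] xor  r1, r4, r1 → r1=0x3f
body[3] add  r1, r5, r0 → r1=0x6d
body[4] sub  r3, r2, r2 → r3=0x00
body[5] add  r0, r5, #40 → r0=0x2f
epilogue: pop r3=0xcf, sp=0x8b
epilogue: pop r1=0x52, sp=0x8c
r0: caller-saved, written=True
r3: callee-saved, written=True
r4: caller-saved, written=False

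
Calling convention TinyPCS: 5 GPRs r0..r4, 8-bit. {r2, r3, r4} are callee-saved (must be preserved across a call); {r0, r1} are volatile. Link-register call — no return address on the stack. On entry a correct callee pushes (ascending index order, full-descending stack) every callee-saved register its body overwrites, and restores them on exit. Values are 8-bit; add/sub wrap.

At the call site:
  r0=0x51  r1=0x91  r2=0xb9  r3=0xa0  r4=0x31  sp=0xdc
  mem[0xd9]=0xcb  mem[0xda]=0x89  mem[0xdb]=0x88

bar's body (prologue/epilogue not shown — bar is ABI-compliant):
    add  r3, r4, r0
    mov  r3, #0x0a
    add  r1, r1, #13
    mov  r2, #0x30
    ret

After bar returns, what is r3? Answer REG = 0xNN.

prologue: push r2 -> mem[0xdb]=0xb9, sp=0xdb
prologue: push r3 -> mem[0xda]=0xa0, sp=0xda
body[0] add  r3, r4, r0 -> r3=0x82
body[1] mov  r3, #0x0a -> r3=0x0a
body[2] add  r1, r1, #13 -> r1=0x9e
body[3] mov  r2, #0x30 -> r2=0x30
epilogue: pop r3=0xa0, sp=0xdb
epilogue: pop r2=0xb9, sp=0xdc
r3 is callee-saved -> restored

REG = 0xa0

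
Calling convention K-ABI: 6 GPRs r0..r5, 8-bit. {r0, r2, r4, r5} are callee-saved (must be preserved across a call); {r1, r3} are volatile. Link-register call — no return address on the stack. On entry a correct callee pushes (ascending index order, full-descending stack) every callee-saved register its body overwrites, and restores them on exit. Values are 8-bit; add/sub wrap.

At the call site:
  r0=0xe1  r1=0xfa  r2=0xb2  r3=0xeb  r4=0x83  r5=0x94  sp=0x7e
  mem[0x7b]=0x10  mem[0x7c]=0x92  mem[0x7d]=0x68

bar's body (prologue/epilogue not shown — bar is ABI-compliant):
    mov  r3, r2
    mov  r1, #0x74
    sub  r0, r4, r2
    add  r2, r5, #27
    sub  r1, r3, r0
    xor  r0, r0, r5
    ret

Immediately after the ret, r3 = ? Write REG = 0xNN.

REG = 0xb2

prologue: push r0 -> mem[0x7d]=0xe1, sp=0x7d
prologue: push r2 -> mem[0x7c]=0xb2, sp=0x7c
body[0] mov  r3, r2 -> r3=0xb2
body[1] mov  r1, #0x74 -> r1=0x74
body[2] sub  r0, r4, r2 -> r0=0xd1
body[3] add  r2, r5, #27 -> r2=0xaf
body[4] sub  r1, r3, r0 -> r1=0xe1
body[5] xor  r0, r0, r5 -> r0=0x45
epilogue: pop r2=0xb2, sp=0x7d
epilogue: pop r0=0xe1, sp=0x7e
r3 is caller-saved -> body value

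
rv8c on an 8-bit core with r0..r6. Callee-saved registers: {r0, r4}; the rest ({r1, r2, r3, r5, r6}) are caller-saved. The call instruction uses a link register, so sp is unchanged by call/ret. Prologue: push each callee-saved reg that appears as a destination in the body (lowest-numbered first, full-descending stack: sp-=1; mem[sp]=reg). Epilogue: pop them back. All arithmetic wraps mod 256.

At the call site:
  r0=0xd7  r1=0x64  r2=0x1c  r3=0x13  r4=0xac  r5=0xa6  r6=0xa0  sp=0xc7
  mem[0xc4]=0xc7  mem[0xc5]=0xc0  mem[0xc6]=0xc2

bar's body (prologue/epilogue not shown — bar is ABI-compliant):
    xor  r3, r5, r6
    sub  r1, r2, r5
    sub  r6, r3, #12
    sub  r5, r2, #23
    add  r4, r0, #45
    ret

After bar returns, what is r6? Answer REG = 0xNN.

REG = 0xfa

prologue: push r4 -> mem[0xc6]=0xac, sp=0xc6
body[0] xor  r3, r5, r6 -> r3=0x06
body[1] sub  r1, r2, r5 -> r1=0x76
body[2] sub  r6, r3, #12 -> r6=0xfa
body[3] sub  r5, r2, #23 -> r5=0x05
body[4] add  r4, r0, #45 -> r4=0x04
epilogue: pop r4=0xac, sp=0xc7
r6 is caller-saved -> body value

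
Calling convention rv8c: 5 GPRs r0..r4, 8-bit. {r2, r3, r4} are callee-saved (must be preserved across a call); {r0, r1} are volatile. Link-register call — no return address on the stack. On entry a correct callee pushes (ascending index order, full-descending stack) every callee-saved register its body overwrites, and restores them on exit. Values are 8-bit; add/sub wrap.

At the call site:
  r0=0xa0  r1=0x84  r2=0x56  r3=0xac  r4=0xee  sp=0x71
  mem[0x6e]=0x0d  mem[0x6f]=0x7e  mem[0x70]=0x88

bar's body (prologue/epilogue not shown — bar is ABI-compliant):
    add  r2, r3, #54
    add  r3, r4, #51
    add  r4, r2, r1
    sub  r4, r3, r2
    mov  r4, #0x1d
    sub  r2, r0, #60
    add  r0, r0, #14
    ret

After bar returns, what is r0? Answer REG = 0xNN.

REG = 0xae

prologue: push r2 → mem[0x70]=0x56, sp=0x70
prologue: push r3 → mem[0x6f]=0xac, sp=0x6f
prologue: push r4 → mem[0x6e]=0xee, sp=0x6e
body[0] add  r2, r3, #54 → r2=0xe2
body[1] add  r3, r4, #51 → r3=0x21
body[2] add  r4, r2, r1 → r4=0x66
body[3] sub  r4, r3, r2 → r4=0x3f
body[4] mov  r4, #0x1d → r4=0x1d
body[5] sub  r2, r0, #60 → r2=0x64
body[6] add  r0, r0, #14 → r0=0xae
epilogue: pop r4=0xee, sp=0x6f
epilogue: pop r3=0xac, sp=0x70
epilogue: pop r2=0x56, sp=0x71
r0 is caller-saved → body value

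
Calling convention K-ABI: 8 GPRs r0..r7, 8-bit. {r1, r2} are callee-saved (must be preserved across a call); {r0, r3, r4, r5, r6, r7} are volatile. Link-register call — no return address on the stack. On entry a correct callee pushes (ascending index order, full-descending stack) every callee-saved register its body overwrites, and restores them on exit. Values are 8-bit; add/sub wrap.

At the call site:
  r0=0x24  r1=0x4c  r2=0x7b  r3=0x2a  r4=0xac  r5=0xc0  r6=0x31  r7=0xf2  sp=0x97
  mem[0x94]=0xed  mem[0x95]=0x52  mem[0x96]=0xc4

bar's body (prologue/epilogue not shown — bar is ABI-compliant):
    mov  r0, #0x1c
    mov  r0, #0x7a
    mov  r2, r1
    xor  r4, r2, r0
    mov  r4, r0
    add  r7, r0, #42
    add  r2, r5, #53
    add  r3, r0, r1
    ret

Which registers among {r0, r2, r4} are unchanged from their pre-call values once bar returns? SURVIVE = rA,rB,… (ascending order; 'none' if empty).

SURVIVE = r2

prologue: push r2 → mem[0x96]=0x7b, sp=0x96
body[0] mov  r0, #0x1c → r0=0x1c
body[1] mov  r0, #0x7a → r0=0x7a
body[2] mov  r2, r1 → r2=0x4c
body[3] xor  r4, r2, r0 → r4=0x36
body[4] mov  r4, r0 → r4=0x7a
body[5] add  r7, r0, #42 → r7=0xa4
body[6] add  r2, r5, #53 → r2=0xf5
body[7] add  r3, r0, r1 → r3=0xc6
epilogue: pop r2=0x7b, sp=0x97
r0: caller-saved, written=True
r2: callee-saved, written=True
r4: caller-saved, written=True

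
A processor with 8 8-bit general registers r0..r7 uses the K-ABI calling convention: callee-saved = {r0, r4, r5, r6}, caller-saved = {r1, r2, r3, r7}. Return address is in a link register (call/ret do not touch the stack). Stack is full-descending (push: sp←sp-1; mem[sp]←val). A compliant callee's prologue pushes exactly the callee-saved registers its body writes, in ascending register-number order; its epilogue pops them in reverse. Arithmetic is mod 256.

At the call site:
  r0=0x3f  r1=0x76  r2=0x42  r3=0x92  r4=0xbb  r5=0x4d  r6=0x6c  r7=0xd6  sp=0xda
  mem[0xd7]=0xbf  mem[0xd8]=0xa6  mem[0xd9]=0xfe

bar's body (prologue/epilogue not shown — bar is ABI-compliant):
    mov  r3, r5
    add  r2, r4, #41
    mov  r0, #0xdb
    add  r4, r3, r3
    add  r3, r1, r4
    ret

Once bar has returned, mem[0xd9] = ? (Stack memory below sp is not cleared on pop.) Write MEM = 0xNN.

prologue: push r0 -> mem[0xd9]=0x3f, sp=0xd9
prologue: push r4 -> mem[0xd8]=0xbb, sp=0xd8
body[0] mov  r3, r5 -> r3=0x4d
body[1] add  r2, r4, #41 -> r2=0xe4
body[2] mov  r0, #0xdb -> r0=0xdb
body[3] add  r4, r3, r3 -> r4=0x9a
body[4] add  r3, r1, r4 -> r3=0x10
epilogue: pop r4=0xbb, sp=0xd9
epilogue: pop r0=0x3f, sp=0xda
prologue pushed ['r0', 'r4'] at ['0xd9', '0xd8']

MEM = 0x3f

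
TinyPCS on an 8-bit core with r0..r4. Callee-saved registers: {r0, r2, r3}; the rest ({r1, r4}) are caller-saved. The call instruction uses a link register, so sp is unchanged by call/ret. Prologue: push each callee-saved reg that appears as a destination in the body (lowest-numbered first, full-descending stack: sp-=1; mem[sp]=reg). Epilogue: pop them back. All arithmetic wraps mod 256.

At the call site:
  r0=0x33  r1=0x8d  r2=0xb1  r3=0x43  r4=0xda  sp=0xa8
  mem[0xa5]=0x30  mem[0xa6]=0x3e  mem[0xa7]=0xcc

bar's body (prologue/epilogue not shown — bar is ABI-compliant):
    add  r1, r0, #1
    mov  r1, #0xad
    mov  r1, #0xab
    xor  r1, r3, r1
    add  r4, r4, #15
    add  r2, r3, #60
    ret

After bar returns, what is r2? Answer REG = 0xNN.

prologue: push r2 -> mem[0xa7]=0xb1, sp=0xa7
body[0] add  r1, r0, #1 -> r1=0x34
body[1] mov  r1, #0xad -> r1=0xad
body[2] mov  r1, #0xab -> r1=0xab
body[3] xor  r1, r3, r1 -> r1=0xe8
body[4] add  r4, r4, #15 -> r4=0xe9
body[5] add  r2, r3, #60 -> r2=0x7f
epilogue: pop r2=0xb1, sp=0xa8
r2 is callee-saved -> restored

REG = 0xb1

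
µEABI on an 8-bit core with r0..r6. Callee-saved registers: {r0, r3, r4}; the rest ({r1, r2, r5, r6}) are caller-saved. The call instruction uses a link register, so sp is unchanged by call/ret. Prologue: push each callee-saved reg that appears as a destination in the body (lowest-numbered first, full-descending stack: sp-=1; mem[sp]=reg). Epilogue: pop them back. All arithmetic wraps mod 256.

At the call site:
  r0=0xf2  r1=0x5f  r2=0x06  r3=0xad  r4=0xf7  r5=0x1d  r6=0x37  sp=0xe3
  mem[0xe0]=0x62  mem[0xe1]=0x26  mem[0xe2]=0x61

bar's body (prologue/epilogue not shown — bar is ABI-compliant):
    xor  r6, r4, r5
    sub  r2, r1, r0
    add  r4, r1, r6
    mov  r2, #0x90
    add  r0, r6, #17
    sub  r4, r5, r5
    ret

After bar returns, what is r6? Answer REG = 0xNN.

prologue: push r0 -> mem[0xe2]=0xf2, sp=0xe2
prologue: push r4 -> mem[0xe1]=0xf7, sp=0xe1
body[0] xor  r6, r4, r5 -> r6=0xea
body[1] sub  r2, r1, r0 -> r2=0x6d
body[2] add  r4, r1, r6 -> r4=0x49
body[3] mov  r2, #0x90 -> r2=0x90
body[4] add  r0, r6, #17 -> r0=0xfb
body[5] sub  r4, r5, r5 -> r4=0x00
epilogue: pop r4=0xf7, sp=0xe2
epilogue: pop r0=0xf2, sp=0xe3
r6 is caller-saved -> body value

REG = 0xea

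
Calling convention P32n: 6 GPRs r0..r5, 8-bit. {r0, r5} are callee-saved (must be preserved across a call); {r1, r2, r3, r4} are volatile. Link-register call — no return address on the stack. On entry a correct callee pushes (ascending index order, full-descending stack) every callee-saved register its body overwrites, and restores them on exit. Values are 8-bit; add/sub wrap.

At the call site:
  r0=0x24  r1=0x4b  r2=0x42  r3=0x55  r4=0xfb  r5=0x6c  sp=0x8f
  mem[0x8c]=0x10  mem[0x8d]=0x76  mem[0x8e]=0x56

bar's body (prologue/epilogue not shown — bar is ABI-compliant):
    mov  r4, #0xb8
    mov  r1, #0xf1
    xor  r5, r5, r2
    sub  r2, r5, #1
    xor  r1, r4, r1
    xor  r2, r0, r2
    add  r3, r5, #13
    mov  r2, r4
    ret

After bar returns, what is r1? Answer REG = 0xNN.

REG = 0x49

prologue: push r5 -> mem[0x8e]=0x6c, sp=0x8e
body[0] mov  r4, #0xb8 -> r4=0xb8
body[1] mov  r1, #0xf1 -> r1=0xf1
body[2] xor  r5, r5, r2 -> r5=0x2e
body[3] sub  r2, r5, #1 -> r2=0x2d
body[4] xor  r1, r4, r1 -> r1=0x49
body[5] xor  r2, r0, r2 -> r2=0x09
body[6] add  r3, r5, #13 -> r3=0x3b
body[7] mov  r2, r4 -> r2=0xb8
epilogue: pop r5=0x6c, sp=0x8f
r1 is caller-saved -> body value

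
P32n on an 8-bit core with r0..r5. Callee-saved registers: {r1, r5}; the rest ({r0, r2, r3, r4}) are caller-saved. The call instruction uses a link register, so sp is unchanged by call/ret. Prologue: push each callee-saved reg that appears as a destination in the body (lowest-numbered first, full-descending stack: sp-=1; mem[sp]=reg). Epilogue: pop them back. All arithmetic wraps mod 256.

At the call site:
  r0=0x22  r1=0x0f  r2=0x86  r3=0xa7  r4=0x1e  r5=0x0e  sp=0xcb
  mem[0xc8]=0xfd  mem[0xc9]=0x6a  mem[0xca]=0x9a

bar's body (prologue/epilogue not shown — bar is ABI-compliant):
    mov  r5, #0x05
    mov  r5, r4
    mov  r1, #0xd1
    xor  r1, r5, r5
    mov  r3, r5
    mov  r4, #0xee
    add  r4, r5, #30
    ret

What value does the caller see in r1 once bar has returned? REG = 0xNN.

REG = 0x0f

prologue: push r1 -> mem[0xca]=0x0f, sp=0xca
prologue: push r5 -> mem[0xc9]=0x0e, sp=0xc9
body[0] mov  r5, #0x05 -> r5=0x05
body[1] mov  r5, r4 -> r5=0x1e
body[2] mov  r1, #0xd1 -> r1=0xd1
body[3] xor  r1, r5, r5 -> r1=0x00
body[4] mov  r3, r5 -> r3=0x1e
body[5] mov  r4, #0xee -> r4=0xee
body[6] add  r4, r5, #30 -> r4=0x3c
epilogue: pop r5=0x0e, sp=0xca
epilogue: pop r1=0x0f, sp=0xcb
r1 is callee-saved -> restored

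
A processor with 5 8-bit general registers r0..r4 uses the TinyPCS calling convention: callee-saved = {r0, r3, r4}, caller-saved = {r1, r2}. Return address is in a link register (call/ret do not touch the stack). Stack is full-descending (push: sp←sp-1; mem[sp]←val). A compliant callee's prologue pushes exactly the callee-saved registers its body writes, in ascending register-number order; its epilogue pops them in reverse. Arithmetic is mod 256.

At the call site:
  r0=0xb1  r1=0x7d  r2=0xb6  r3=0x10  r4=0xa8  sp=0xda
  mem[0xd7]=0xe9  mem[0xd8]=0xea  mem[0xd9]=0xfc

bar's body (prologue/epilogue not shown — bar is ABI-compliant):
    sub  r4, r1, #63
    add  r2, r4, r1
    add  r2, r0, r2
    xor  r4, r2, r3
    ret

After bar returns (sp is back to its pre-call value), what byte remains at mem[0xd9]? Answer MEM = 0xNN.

MEM = 0xa8

prologue: push r4 -> mem[0xd9]=0xa8, sp=0xd9
body[0] sub  r4, r1, #63 -> r4=0x3e
body[1] add  r2, r4, r1 -> r2=0xbb
body[2] add  r2, r0, r2 -> r2=0x6c
body[3] xor  r4, r2, r3 -> r4=0x7c
epilogue: pop r4=0xa8, sp=0xda
prologue pushed ['r4'] at ['0xd9']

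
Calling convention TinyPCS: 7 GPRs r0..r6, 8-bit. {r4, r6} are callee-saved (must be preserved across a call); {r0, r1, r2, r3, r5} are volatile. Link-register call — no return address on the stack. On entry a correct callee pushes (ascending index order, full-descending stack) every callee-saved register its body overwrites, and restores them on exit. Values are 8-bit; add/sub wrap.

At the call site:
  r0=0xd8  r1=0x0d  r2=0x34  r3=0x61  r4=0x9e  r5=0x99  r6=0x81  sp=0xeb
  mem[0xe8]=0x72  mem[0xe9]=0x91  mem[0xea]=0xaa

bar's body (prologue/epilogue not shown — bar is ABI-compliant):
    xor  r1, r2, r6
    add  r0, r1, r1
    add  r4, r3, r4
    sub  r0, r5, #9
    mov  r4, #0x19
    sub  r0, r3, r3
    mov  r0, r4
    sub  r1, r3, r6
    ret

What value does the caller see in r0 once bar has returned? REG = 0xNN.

prologue: push r4 -> mem[0xea]=0x9e, sp=0xea
body[0] xor  r1, r2, r6 -> r1=0xb5
body[1] add  r0, r1, r1 -> r0=0x6a
body[2] add  r4, r3, r4 -> r4=0xff
body[3] sub  r0, r5, #9 -> r0=0x90
body[4] mov  r4, #0x19 -> r4=0x19
body[5] sub  r0, r3, r3 -> r0=0x00
body[6] mov  r0, r4 -> r0=0x19
body[7] sub  r1, r3, r6 -> r1=0xe0
epilogue: pop r4=0x9e, sp=0xeb
r0 is caller-saved -> body value

REG = 0x19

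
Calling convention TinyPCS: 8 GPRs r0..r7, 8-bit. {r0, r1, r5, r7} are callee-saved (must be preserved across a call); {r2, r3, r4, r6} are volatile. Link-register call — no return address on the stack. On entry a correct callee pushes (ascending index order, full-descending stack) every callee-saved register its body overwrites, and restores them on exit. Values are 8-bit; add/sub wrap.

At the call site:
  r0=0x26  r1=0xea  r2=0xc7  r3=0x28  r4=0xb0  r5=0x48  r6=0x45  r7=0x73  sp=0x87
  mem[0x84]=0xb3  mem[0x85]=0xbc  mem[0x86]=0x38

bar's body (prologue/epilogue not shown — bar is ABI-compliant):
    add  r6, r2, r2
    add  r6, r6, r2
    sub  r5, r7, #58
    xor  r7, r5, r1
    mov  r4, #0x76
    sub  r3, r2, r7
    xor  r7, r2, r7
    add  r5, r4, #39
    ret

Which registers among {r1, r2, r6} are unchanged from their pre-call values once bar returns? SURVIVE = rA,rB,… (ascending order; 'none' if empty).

SURVIVE = r1,r2

prologue: push r5 -> mem[0x86]=0x48, sp=0x86
prologue: push r7 -> mem[0x85]=0x73, sp=0x85
body[0] add  r6, r2, r2 -> r6=0x8e
body[1] add  r6, r6, r2 -> r6=0x55
body[2] sub  r5, r7, #58 -> r5=0x39
body[3] xor  r7, r5, r1 -> r7=0xd3
body[4] mov  r4, #0x76 -> r4=0x76
body[5] sub  r3, r2, r7 -> r3=0xf4
body[6] xor  r7, r2, r7 -> r7=0x14
body[7] add  r5, r4, #39 -> r5=0x9d
epilogue: pop r7=0x73, sp=0x86
epilogue: pop r5=0x48, sp=0x87
r1: callee-saved, written=False
r2: caller-saved, written=False
r6: caller-saved, written=True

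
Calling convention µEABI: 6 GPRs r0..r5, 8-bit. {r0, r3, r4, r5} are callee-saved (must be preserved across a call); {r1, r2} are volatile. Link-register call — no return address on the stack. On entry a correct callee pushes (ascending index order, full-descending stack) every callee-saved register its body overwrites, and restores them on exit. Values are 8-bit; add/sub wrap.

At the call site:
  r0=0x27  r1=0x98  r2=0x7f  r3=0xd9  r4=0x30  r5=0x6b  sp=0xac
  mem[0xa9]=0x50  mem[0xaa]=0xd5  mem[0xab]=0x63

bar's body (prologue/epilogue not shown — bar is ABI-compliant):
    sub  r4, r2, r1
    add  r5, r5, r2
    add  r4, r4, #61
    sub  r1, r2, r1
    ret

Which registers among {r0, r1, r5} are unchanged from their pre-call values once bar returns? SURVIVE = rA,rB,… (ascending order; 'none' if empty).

SURVIVE = r0,r5

prologue: push r4 → mem[0xab]=0x30, sp=0xab
prologue: push r5 → mem[0xaa]=0x6b, sp=0xaa
body[0] sub  r4, r2, r1 → r4=0xe7
body[1] add  r5, r5, r2 → r5=0xea
body[2] add  r4, r4, #61 → r4=0x24
body[3] sub  r1, r2, r1 → r1=0xe7
epilogue: pop r5=0x6b, sp=0xab
epilogue: pop r4=0x30, sp=0xac
r0: callee-saved, written=False
r1: caller-saved, written=True
r5: callee-saved, written=True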